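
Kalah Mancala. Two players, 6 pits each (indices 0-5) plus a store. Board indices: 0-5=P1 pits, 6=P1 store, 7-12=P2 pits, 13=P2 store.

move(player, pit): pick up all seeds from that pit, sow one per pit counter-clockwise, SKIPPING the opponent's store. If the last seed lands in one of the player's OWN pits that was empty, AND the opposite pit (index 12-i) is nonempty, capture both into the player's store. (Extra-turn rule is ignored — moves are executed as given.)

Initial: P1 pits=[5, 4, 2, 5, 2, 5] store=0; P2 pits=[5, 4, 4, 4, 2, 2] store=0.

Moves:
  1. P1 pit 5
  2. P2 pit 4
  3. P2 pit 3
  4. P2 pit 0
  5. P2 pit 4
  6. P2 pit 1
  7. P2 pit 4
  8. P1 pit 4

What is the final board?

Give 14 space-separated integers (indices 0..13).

Move 1: P1 pit5 -> P1=[5,4,2,5,2,0](1) P2=[6,5,5,5,2,2](0)
Move 2: P2 pit4 -> P1=[5,4,2,5,2,0](1) P2=[6,5,5,5,0,3](1)
Move 3: P2 pit3 -> P1=[6,5,2,5,2,0](1) P2=[6,5,5,0,1,4](2)
Move 4: P2 pit0 -> P1=[6,5,2,5,2,0](1) P2=[0,6,6,1,2,5](3)
Move 5: P2 pit4 -> P1=[6,5,2,5,2,0](1) P2=[0,6,6,1,0,6](4)
Move 6: P2 pit1 -> P1=[7,5,2,5,2,0](1) P2=[0,0,7,2,1,7](5)
Move 7: P2 pit4 -> P1=[7,5,2,5,2,0](1) P2=[0,0,7,2,0,8](5)
Move 8: P1 pit4 -> P1=[7,5,2,5,0,1](2) P2=[0,0,7,2,0,8](5)

Answer: 7 5 2 5 0 1 2 0 0 7 2 0 8 5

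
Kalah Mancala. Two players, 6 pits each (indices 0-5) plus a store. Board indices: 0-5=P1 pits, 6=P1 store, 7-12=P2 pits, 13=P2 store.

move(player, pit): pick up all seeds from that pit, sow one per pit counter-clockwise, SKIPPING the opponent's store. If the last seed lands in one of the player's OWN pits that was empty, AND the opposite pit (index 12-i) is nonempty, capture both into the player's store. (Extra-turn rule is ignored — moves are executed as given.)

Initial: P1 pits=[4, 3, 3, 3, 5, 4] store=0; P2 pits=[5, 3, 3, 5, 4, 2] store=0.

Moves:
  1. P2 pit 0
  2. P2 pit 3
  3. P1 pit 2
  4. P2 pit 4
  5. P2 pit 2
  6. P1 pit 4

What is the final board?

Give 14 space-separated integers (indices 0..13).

Answer: 6 5 1 5 0 6 2 1 5 1 2 1 6 3

Derivation:
Move 1: P2 pit0 -> P1=[4,3,3,3,5,4](0) P2=[0,4,4,6,5,3](0)
Move 2: P2 pit3 -> P1=[5,4,4,3,5,4](0) P2=[0,4,4,0,6,4](1)
Move 3: P1 pit2 -> P1=[5,4,0,4,6,5](1) P2=[0,4,4,0,6,4](1)
Move 4: P2 pit4 -> P1=[6,5,1,5,6,5](1) P2=[0,4,4,0,0,5](2)
Move 5: P2 pit2 -> P1=[6,5,1,5,6,5](1) P2=[0,4,0,1,1,6](3)
Move 6: P1 pit4 -> P1=[6,5,1,5,0,6](2) P2=[1,5,1,2,1,6](3)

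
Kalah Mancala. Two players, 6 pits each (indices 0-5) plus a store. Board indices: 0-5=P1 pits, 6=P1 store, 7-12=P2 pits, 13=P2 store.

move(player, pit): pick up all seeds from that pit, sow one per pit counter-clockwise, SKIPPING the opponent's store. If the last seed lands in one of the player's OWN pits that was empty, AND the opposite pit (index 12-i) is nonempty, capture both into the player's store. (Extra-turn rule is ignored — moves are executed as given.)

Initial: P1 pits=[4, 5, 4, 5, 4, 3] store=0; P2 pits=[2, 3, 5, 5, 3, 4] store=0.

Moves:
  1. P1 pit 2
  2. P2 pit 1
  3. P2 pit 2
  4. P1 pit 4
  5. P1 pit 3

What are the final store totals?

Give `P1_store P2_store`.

Answer: 3 1

Derivation:
Move 1: P1 pit2 -> P1=[4,5,0,6,5,4](1) P2=[2,3,5,5,3,4](0)
Move 2: P2 pit1 -> P1=[4,5,0,6,5,4](1) P2=[2,0,6,6,4,4](0)
Move 3: P2 pit2 -> P1=[5,6,0,6,5,4](1) P2=[2,0,0,7,5,5](1)
Move 4: P1 pit4 -> P1=[5,6,0,6,0,5](2) P2=[3,1,1,7,5,5](1)
Move 5: P1 pit3 -> P1=[5,6,0,0,1,6](3) P2=[4,2,2,7,5,5](1)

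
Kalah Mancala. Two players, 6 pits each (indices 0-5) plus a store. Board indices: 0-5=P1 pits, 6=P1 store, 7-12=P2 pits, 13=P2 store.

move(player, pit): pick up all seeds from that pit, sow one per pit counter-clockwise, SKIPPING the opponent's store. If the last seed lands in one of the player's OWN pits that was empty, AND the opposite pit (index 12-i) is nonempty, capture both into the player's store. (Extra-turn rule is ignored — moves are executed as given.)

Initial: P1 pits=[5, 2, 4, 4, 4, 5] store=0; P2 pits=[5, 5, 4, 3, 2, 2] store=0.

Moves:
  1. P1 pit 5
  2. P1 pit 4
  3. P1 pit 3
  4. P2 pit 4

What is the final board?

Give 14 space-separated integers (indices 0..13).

Answer: 5 2 4 0 1 2 3 8 7 5 4 0 3 1

Derivation:
Move 1: P1 pit5 -> P1=[5,2,4,4,4,0](1) P2=[6,6,5,4,2,2](0)
Move 2: P1 pit4 -> P1=[5,2,4,4,0,1](2) P2=[7,7,5,4,2,2](0)
Move 3: P1 pit3 -> P1=[5,2,4,0,1,2](3) P2=[8,7,5,4,2,2](0)
Move 4: P2 pit4 -> P1=[5,2,4,0,1,2](3) P2=[8,7,5,4,0,3](1)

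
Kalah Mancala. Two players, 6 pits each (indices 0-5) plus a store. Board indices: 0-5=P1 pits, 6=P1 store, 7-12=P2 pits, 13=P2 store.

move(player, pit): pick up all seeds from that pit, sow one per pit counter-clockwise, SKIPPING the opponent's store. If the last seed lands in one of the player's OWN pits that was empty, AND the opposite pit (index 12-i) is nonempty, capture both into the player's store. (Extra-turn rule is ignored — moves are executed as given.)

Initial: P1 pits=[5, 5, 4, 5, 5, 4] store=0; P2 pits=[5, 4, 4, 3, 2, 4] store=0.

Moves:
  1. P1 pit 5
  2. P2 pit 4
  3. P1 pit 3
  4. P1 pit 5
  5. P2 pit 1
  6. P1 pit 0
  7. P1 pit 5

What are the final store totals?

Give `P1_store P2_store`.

Answer: 5 2

Derivation:
Move 1: P1 pit5 -> P1=[5,5,4,5,5,0](1) P2=[6,5,5,3,2,4](0)
Move 2: P2 pit4 -> P1=[5,5,4,5,5,0](1) P2=[6,5,5,3,0,5](1)
Move 3: P1 pit3 -> P1=[5,5,4,0,6,1](2) P2=[7,6,5,3,0,5](1)
Move 4: P1 pit5 -> P1=[5,5,4,0,6,0](3) P2=[7,6,5,3,0,5](1)
Move 5: P2 pit1 -> P1=[6,5,4,0,6,0](3) P2=[7,0,6,4,1,6](2)
Move 6: P1 pit0 -> P1=[0,6,5,1,7,1](4) P2=[7,0,6,4,1,6](2)
Move 7: P1 pit5 -> P1=[0,6,5,1,7,0](5) P2=[7,0,6,4,1,6](2)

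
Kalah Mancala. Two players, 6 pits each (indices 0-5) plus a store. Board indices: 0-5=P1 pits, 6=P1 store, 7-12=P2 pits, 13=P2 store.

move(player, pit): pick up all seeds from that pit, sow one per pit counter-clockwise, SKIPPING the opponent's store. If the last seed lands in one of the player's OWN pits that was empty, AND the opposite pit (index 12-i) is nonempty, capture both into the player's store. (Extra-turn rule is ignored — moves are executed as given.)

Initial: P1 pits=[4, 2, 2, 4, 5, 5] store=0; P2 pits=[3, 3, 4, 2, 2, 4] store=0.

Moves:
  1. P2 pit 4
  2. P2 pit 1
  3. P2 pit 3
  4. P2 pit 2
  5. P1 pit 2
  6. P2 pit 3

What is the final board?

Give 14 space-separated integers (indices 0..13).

Move 1: P2 pit4 -> P1=[4,2,2,4,5,5](0) P2=[3,3,4,2,0,5](1)
Move 2: P2 pit1 -> P1=[4,0,2,4,5,5](0) P2=[3,0,5,3,0,5](4)
Move 3: P2 pit3 -> P1=[4,0,2,4,5,5](0) P2=[3,0,5,0,1,6](5)
Move 4: P2 pit2 -> P1=[5,0,2,4,5,5](0) P2=[3,0,0,1,2,7](6)
Move 5: P1 pit2 -> P1=[5,0,0,5,6,5](0) P2=[3,0,0,1,2,7](6)
Move 6: P2 pit3 -> P1=[5,0,0,5,6,5](0) P2=[3,0,0,0,3,7](6)

Answer: 5 0 0 5 6 5 0 3 0 0 0 3 7 6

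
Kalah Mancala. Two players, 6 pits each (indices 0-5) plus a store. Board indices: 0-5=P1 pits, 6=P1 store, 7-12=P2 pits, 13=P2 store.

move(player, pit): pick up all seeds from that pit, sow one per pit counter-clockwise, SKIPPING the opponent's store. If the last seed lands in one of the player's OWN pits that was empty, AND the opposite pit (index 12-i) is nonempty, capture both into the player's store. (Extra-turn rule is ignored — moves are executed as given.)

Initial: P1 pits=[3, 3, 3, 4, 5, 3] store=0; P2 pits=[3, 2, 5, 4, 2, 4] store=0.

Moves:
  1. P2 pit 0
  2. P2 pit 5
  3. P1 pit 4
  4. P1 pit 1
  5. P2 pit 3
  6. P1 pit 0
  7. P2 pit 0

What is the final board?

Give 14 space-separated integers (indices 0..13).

Move 1: P2 pit0 -> P1=[3,3,3,4,5,3](0) P2=[0,3,6,5,2,4](0)
Move 2: P2 pit5 -> P1=[4,4,4,4,5,3](0) P2=[0,3,6,5,2,0](1)
Move 3: P1 pit4 -> P1=[4,4,4,4,0,4](1) P2=[1,4,7,5,2,0](1)
Move 4: P1 pit1 -> P1=[4,0,5,5,1,5](1) P2=[1,4,7,5,2,0](1)
Move 5: P2 pit3 -> P1=[5,1,5,5,1,5](1) P2=[1,4,7,0,3,1](2)
Move 6: P1 pit0 -> P1=[0,2,6,6,2,6](1) P2=[1,4,7,0,3,1](2)
Move 7: P2 pit0 -> P1=[0,2,6,6,2,6](1) P2=[0,5,7,0,3,1](2)

Answer: 0 2 6 6 2 6 1 0 5 7 0 3 1 2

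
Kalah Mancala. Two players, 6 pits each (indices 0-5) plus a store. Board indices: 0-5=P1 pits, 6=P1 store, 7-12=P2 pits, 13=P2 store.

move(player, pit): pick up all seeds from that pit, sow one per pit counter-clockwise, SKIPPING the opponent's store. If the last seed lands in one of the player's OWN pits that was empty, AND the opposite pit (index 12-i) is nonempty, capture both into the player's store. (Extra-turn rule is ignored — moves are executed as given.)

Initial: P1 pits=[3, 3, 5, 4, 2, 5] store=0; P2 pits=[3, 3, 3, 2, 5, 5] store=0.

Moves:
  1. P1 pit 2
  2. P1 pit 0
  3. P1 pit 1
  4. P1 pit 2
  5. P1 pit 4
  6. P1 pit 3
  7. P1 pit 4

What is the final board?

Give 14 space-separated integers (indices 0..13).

Answer: 0 0 0 0 0 10 3 6 5 5 3 6 5 0

Derivation:
Move 1: P1 pit2 -> P1=[3,3,0,5,3,6](1) P2=[4,3,3,2,5,5](0)
Move 2: P1 pit0 -> P1=[0,4,1,6,3,6](1) P2=[4,3,3,2,5,5](0)
Move 3: P1 pit1 -> P1=[0,0,2,7,4,7](1) P2=[4,3,3,2,5,5](0)
Move 4: P1 pit2 -> P1=[0,0,0,8,5,7](1) P2=[4,3,3,2,5,5](0)
Move 5: P1 pit4 -> P1=[0,0,0,8,0,8](2) P2=[5,4,4,2,5,5](0)
Move 6: P1 pit3 -> P1=[0,0,0,0,1,9](3) P2=[6,5,5,3,6,5](0)
Move 7: P1 pit4 -> P1=[0,0,0,0,0,10](3) P2=[6,5,5,3,6,5](0)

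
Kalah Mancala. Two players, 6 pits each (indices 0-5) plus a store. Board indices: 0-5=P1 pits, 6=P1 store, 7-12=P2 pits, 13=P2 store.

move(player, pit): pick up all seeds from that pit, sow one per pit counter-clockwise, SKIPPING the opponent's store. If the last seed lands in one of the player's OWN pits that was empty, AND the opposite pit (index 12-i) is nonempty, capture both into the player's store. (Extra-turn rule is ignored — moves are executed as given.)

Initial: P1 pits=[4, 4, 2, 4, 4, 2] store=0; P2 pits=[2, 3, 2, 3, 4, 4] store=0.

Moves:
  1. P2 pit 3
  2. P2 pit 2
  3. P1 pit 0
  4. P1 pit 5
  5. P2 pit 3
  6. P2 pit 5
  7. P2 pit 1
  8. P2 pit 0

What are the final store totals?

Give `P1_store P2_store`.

Move 1: P2 pit3 -> P1=[4,4,2,4,4,2](0) P2=[2,3,2,0,5,5](1)
Move 2: P2 pit2 -> P1=[4,4,2,4,4,2](0) P2=[2,3,0,1,6,5](1)
Move 3: P1 pit0 -> P1=[0,5,3,5,5,2](0) P2=[2,3,0,1,6,5](1)
Move 4: P1 pit5 -> P1=[0,5,3,5,5,0](1) P2=[3,3,0,1,6,5](1)
Move 5: P2 pit3 -> P1=[0,5,3,5,5,0](1) P2=[3,3,0,0,7,5](1)
Move 6: P2 pit5 -> P1=[1,6,4,6,5,0](1) P2=[3,3,0,0,7,0](2)
Move 7: P2 pit1 -> P1=[1,6,4,6,5,0](1) P2=[3,0,1,1,8,0](2)
Move 8: P2 pit0 -> P1=[1,6,4,6,5,0](1) P2=[0,1,2,2,8,0](2)

Answer: 1 2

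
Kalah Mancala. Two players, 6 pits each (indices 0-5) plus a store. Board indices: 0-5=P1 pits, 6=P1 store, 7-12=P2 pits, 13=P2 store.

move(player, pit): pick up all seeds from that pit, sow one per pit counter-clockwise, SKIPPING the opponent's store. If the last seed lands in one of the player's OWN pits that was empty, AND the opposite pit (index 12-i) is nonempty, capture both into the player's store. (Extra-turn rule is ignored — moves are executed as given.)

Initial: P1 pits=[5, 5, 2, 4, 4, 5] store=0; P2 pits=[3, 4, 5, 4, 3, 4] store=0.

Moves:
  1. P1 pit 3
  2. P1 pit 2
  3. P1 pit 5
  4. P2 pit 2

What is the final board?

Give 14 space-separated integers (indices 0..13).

Answer: 6 6 0 1 6 0 2 5 5 0 6 5 5 1

Derivation:
Move 1: P1 pit3 -> P1=[5,5,2,0,5,6](1) P2=[4,4,5,4,3,4](0)
Move 2: P1 pit2 -> P1=[5,5,0,1,6,6](1) P2=[4,4,5,4,3,4](0)
Move 3: P1 pit5 -> P1=[5,5,0,1,6,0](2) P2=[5,5,6,5,4,4](0)
Move 4: P2 pit2 -> P1=[6,6,0,1,6,0](2) P2=[5,5,0,6,5,5](1)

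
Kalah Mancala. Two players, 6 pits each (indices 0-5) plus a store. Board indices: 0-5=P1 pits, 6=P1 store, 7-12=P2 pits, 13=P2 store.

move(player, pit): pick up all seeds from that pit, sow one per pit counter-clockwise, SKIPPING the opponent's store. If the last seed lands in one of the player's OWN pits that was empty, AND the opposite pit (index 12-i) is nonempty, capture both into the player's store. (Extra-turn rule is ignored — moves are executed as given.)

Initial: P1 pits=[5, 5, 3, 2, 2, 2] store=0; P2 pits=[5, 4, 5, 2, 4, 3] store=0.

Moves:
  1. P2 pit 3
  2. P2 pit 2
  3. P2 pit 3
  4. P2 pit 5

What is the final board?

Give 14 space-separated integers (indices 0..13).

Move 1: P2 pit3 -> P1=[5,5,3,2,2,2](0) P2=[5,4,5,0,5,4](0)
Move 2: P2 pit2 -> P1=[6,5,3,2,2,2](0) P2=[5,4,0,1,6,5](1)
Move 3: P2 pit3 -> P1=[6,5,3,2,2,2](0) P2=[5,4,0,0,7,5](1)
Move 4: P2 pit5 -> P1=[7,6,4,3,2,2](0) P2=[5,4,0,0,7,0](2)

Answer: 7 6 4 3 2 2 0 5 4 0 0 7 0 2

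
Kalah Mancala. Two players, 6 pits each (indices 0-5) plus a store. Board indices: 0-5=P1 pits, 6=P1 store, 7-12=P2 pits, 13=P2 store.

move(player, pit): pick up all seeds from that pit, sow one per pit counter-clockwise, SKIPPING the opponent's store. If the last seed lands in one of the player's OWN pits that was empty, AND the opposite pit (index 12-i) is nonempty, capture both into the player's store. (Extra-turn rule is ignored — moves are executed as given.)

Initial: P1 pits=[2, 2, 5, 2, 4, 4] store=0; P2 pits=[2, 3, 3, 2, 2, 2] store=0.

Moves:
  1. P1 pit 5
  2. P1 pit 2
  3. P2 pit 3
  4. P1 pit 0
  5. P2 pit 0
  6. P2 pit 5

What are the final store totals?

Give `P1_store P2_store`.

Answer: 2 1

Derivation:
Move 1: P1 pit5 -> P1=[2,2,5,2,4,0](1) P2=[3,4,4,2,2,2](0)
Move 2: P1 pit2 -> P1=[2,2,0,3,5,1](2) P2=[4,4,4,2,2,2](0)
Move 3: P2 pit3 -> P1=[2,2,0,3,5,1](2) P2=[4,4,4,0,3,3](0)
Move 4: P1 pit0 -> P1=[0,3,1,3,5,1](2) P2=[4,4,4,0,3,3](0)
Move 5: P2 pit0 -> P1=[0,3,1,3,5,1](2) P2=[0,5,5,1,4,3](0)
Move 6: P2 pit5 -> P1=[1,4,1,3,5,1](2) P2=[0,5,5,1,4,0](1)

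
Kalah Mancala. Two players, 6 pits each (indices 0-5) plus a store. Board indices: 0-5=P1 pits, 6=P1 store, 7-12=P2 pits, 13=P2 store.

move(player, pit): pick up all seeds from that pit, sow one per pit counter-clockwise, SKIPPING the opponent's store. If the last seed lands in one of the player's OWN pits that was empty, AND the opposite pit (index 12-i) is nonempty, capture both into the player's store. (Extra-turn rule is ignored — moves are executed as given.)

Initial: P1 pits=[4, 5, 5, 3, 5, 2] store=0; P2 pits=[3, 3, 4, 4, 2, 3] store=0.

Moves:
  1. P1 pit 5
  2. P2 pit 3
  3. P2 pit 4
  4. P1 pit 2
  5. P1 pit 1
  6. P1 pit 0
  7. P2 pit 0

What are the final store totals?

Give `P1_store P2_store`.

Answer: 4 2

Derivation:
Move 1: P1 pit5 -> P1=[4,5,5,3,5,0](1) P2=[4,3,4,4,2,3](0)
Move 2: P2 pit3 -> P1=[5,5,5,3,5,0](1) P2=[4,3,4,0,3,4](1)
Move 3: P2 pit4 -> P1=[6,5,5,3,5,0](1) P2=[4,3,4,0,0,5](2)
Move 4: P1 pit2 -> P1=[6,5,0,4,6,1](2) P2=[5,3,4,0,0,5](2)
Move 5: P1 pit1 -> P1=[6,0,1,5,7,2](3) P2=[5,3,4,0,0,5](2)
Move 6: P1 pit0 -> P1=[0,1,2,6,8,3](4) P2=[5,3,4,0,0,5](2)
Move 7: P2 pit0 -> P1=[0,1,2,6,8,3](4) P2=[0,4,5,1,1,6](2)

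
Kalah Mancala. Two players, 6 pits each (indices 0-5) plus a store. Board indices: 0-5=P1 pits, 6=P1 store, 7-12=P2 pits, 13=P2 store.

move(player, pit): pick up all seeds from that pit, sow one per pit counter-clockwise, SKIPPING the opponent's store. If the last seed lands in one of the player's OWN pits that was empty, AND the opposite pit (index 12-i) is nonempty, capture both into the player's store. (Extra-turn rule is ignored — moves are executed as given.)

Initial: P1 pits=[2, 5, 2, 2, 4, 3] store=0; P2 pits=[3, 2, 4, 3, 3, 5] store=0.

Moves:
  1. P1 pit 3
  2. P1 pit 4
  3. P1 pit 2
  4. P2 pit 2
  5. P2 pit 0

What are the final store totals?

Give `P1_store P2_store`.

Move 1: P1 pit3 -> P1=[2,5,2,0,5,4](0) P2=[3,2,4,3,3,5](0)
Move 2: P1 pit4 -> P1=[2,5,2,0,0,5](1) P2=[4,3,5,3,3,5](0)
Move 3: P1 pit2 -> P1=[2,5,0,1,0,5](5) P2=[4,0,5,3,3,5](0)
Move 4: P2 pit2 -> P1=[3,5,0,1,0,5](5) P2=[4,0,0,4,4,6](1)
Move 5: P2 pit0 -> P1=[3,5,0,1,0,5](5) P2=[0,1,1,5,5,6](1)

Answer: 5 1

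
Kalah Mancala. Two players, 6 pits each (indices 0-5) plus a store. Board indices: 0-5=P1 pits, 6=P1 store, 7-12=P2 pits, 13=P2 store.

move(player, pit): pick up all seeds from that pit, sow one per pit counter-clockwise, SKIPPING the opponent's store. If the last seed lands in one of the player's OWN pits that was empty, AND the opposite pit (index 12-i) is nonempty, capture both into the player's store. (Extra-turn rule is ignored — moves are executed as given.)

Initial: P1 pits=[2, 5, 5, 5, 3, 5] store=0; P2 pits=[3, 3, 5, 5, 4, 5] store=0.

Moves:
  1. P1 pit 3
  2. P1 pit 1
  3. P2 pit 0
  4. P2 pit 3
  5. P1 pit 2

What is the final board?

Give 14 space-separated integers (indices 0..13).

Move 1: P1 pit3 -> P1=[2,5,5,0,4,6](1) P2=[4,4,5,5,4,5](0)
Move 2: P1 pit1 -> P1=[2,0,6,1,5,7](2) P2=[4,4,5,5,4,5](0)
Move 3: P2 pit0 -> P1=[2,0,6,1,5,7](2) P2=[0,5,6,6,5,5](0)
Move 4: P2 pit3 -> P1=[3,1,7,1,5,7](2) P2=[0,5,6,0,6,6](1)
Move 5: P1 pit2 -> P1=[3,1,0,2,6,8](3) P2=[1,6,7,0,6,6](1)

Answer: 3 1 0 2 6 8 3 1 6 7 0 6 6 1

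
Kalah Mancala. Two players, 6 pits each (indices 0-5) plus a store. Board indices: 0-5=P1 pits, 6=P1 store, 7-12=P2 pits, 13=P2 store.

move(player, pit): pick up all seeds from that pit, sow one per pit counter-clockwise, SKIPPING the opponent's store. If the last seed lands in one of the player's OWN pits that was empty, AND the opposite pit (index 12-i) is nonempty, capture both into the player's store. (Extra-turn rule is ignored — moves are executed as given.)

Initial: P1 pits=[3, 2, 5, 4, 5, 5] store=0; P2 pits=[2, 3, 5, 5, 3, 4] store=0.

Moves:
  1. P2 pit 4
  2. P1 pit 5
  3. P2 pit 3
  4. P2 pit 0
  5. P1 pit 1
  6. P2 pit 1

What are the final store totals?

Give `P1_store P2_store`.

Answer: 1 10

Derivation:
Move 1: P2 pit4 -> P1=[4,2,5,4,5,5](0) P2=[2,3,5,5,0,5](1)
Move 2: P1 pit5 -> P1=[4,2,5,4,5,0](1) P2=[3,4,6,6,0,5](1)
Move 3: P2 pit3 -> P1=[5,3,6,4,5,0](1) P2=[3,4,6,0,1,6](2)
Move 4: P2 pit0 -> P1=[5,3,0,4,5,0](1) P2=[0,5,7,0,1,6](9)
Move 5: P1 pit1 -> P1=[5,0,1,5,6,0](1) P2=[0,5,7,0,1,6](9)
Move 6: P2 pit1 -> P1=[5,0,1,5,6,0](1) P2=[0,0,8,1,2,7](10)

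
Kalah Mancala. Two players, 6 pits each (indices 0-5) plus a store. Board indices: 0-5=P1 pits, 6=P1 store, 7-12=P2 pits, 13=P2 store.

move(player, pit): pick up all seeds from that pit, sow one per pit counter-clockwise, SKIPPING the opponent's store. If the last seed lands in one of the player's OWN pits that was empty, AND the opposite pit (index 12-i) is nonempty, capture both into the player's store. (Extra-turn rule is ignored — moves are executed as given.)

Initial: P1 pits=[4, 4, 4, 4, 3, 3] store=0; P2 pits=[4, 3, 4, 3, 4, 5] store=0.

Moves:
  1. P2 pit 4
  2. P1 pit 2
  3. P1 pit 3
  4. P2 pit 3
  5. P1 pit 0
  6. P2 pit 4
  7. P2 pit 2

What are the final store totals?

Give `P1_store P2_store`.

Move 1: P2 pit4 -> P1=[5,5,4,4,3,3](0) P2=[4,3,4,3,0,6](1)
Move 2: P1 pit2 -> P1=[5,5,0,5,4,4](1) P2=[4,3,4,3,0,6](1)
Move 3: P1 pit3 -> P1=[5,5,0,0,5,5](2) P2=[5,4,4,3,0,6](1)
Move 4: P2 pit3 -> P1=[5,5,0,0,5,5](2) P2=[5,4,4,0,1,7](2)
Move 5: P1 pit0 -> P1=[0,6,1,1,6,6](2) P2=[5,4,4,0,1,7](2)
Move 6: P2 pit4 -> P1=[0,6,1,1,6,6](2) P2=[5,4,4,0,0,8](2)
Move 7: P2 pit2 -> P1=[0,6,1,1,6,6](2) P2=[5,4,0,1,1,9](3)

Answer: 2 3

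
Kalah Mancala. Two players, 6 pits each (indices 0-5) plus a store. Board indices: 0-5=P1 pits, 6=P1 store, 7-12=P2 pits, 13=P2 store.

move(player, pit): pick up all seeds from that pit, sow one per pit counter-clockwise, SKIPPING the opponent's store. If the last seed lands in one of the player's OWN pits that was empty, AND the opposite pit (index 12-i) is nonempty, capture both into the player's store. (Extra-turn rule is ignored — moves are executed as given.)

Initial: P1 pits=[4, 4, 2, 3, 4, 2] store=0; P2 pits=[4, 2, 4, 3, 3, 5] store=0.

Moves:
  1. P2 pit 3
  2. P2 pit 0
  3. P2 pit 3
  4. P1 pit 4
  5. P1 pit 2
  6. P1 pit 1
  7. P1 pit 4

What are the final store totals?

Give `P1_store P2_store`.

Answer: 6 1

Derivation:
Move 1: P2 pit3 -> P1=[4,4,2,3,4,2](0) P2=[4,2,4,0,4,6](1)
Move 2: P2 pit0 -> P1=[4,4,2,3,4,2](0) P2=[0,3,5,1,5,6](1)
Move 3: P2 pit3 -> P1=[4,4,2,3,4,2](0) P2=[0,3,5,0,6,6](1)
Move 4: P1 pit4 -> P1=[4,4,2,3,0,3](1) P2=[1,4,5,0,6,6](1)
Move 5: P1 pit2 -> P1=[4,4,0,4,0,3](6) P2=[1,0,5,0,6,6](1)
Move 6: P1 pit1 -> P1=[4,0,1,5,1,4](6) P2=[1,0,5,0,6,6](1)
Move 7: P1 pit4 -> P1=[4,0,1,5,0,5](6) P2=[1,0,5,0,6,6](1)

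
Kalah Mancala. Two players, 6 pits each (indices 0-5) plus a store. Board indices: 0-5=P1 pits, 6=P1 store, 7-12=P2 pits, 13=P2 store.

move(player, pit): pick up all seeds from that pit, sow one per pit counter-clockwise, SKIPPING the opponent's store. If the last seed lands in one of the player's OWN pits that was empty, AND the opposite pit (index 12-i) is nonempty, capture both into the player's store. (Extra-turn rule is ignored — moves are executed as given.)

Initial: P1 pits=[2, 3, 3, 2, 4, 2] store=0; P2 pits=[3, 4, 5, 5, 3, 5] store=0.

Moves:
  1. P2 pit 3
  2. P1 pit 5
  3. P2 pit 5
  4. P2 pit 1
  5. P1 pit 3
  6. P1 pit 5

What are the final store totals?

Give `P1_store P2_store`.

Answer: 3 7

Derivation:
Move 1: P2 pit3 -> P1=[3,4,3,2,4,2](0) P2=[3,4,5,0,4,6](1)
Move 2: P1 pit5 -> P1=[3,4,3,2,4,0](1) P2=[4,4,5,0,4,6](1)
Move 3: P2 pit5 -> P1=[4,5,4,3,5,0](1) P2=[4,4,5,0,4,0](2)
Move 4: P2 pit1 -> P1=[0,5,4,3,5,0](1) P2=[4,0,6,1,5,0](7)
Move 5: P1 pit3 -> P1=[0,5,4,0,6,1](2) P2=[4,0,6,1,5,0](7)
Move 6: P1 pit5 -> P1=[0,5,4,0,6,0](3) P2=[4,0,6,1,5,0](7)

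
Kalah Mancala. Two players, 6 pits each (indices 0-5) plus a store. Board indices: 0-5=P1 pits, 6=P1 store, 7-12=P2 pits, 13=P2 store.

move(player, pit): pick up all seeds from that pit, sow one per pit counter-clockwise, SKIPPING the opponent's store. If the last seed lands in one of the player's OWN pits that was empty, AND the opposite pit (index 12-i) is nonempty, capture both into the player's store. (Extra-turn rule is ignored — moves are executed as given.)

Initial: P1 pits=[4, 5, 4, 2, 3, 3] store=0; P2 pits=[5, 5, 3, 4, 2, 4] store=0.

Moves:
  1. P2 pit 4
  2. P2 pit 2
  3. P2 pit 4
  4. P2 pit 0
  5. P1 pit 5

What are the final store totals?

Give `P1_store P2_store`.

Answer: 1 1

Derivation:
Move 1: P2 pit4 -> P1=[4,5,4,2,3,3](0) P2=[5,5,3,4,0,5](1)
Move 2: P2 pit2 -> P1=[4,5,4,2,3,3](0) P2=[5,5,0,5,1,6](1)
Move 3: P2 pit4 -> P1=[4,5,4,2,3,3](0) P2=[5,5,0,5,0,7](1)
Move 4: P2 pit0 -> P1=[4,5,4,2,3,3](0) P2=[0,6,1,6,1,8](1)
Move 5: P1 pit5 -> P1=[4,5,4,2,3,0](1) P2=[1,7,1,6,1,8](1)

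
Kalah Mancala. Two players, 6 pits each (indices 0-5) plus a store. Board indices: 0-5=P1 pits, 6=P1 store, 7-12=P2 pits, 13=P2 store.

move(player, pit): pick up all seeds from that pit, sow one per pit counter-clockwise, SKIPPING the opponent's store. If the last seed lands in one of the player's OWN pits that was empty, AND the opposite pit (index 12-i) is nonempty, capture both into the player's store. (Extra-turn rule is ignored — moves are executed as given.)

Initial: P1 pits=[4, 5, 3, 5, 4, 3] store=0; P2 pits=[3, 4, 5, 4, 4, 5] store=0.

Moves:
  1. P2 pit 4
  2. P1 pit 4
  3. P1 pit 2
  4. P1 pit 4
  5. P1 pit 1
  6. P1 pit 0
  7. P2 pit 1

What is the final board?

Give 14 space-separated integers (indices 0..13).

Answer: 0 1 2 8 2 8 2 5 0 6 5 1 7 2

Derivation:
Move 1: P2 pit4 -> P1=[5,6,3,5,4,3](0) P2=[3,4,5,4,0,6](1)
Move 2: P1 pit4 -> P1=[5,6,3,5,0,4](1) P2=[4,5,5,4,0,6](1)
Move 3: P1 pit2 -> P1=[5,6,0,6,1,5](1) P2=[4,5,5,4,0,6](1)
Move 4: P1 pit4 -> P1=[5,6,0,6,0,6](1) P2=[4,5,5,4,0,6](1)
Move 5: P1 pit1 -> P1=[5,0,1,7,1,7](2) P2=[5,5,5,4,0,6](1)
Move 6: P1 pit0 -> P1=[0,1,2,8,2,8](2) P2=[5,5,5,4,0,6](1)
Move 7: P2 pit1 -> P1=[0,1,2,8,2,8](2) P2=[5,0,6,5,1,7](2)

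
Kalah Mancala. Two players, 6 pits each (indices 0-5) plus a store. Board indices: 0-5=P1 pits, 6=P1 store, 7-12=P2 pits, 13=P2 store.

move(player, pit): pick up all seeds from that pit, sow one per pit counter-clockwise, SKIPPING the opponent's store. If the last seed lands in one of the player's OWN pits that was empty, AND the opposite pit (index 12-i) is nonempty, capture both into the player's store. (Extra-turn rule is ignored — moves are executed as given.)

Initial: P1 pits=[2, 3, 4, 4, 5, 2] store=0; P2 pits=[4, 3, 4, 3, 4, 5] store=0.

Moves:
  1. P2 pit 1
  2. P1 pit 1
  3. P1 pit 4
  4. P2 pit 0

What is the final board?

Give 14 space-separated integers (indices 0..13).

Answer: 2 0 5 5 0 3 1 0 2 7 6 6 6 0

Derivation:
Move 1: P2 pit1 -> P1=[2,3,4,4,5,2](0) P2=[4,0,5,4,5,5](0)
Move 2: P1 pit1 -> P1=[2,0,5,5,6,2](0) P2=[4,0,5,4,5,5](0)
Move 3: P1 pit4 -> P1=[2,0,5,5,0,3](1) P2=[5,1,6,5,5,5](0)
Move 4: P2 pit0 -> P1=[2,0,5,5,0,3](1) P2=[0,2,7,6,6,6](0)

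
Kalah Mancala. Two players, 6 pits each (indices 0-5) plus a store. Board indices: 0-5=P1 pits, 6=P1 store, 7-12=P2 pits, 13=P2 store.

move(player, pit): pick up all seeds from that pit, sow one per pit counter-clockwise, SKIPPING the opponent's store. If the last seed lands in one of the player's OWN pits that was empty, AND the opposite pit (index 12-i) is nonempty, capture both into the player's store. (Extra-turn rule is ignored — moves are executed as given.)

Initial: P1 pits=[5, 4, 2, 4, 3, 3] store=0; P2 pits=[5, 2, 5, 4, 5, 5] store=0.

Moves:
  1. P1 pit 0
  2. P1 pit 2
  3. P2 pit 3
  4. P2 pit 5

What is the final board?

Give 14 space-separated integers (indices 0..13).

Move 1: P1 pit0 -> P1=[0,5,3,5,4,4](0) P2=[5,2,5,4,5,5](0)
Move 2: P1 pit2 -> P1=[0,5,0,6,5,5](0) P2=[5,2,5,4,5,5](0)
Move 3: P2 pit3 -> P1=[1,5,0,6,5,5](0) P2=[5,2,5,0,6,6](1)
Move 4: P2 pit5 -> P1=[2,6,1,7,6,5](0) P2=[5,2,5,0,6,0](2)

Answer: 2 6 1 7 6 5 0 5 2 5 0 6 0 2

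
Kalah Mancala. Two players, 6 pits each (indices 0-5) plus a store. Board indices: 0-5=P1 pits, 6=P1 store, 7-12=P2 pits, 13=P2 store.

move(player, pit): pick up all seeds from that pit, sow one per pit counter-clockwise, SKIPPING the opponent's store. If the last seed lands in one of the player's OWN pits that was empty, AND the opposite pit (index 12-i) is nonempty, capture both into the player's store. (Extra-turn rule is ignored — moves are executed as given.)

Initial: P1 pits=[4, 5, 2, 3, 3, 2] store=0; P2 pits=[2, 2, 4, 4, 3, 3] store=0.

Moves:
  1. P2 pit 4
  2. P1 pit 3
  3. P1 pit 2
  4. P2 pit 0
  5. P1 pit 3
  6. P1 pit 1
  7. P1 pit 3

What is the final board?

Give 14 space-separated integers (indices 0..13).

Answer: 5 0 1 0 8 4 2 0 3 5 4 0 4 1

Derivation:
Move 1: P2 pit4 -> P1=[5,5,2,3,3,2](0) P2=[2,2,4,4,0,4](1)
Move 2: P1 pit3 -> P1=[5,5,2,0,4,3](1) P2=[2,2,4,4,0,4](1)
Move 3: P1 pit2 -> P1=[5,5,0,1,5,3](1) P2=[2,2,4,4,0,4](1)
Move 4: P2 pit0 -> P1=[5,5,0,1,5,3](1) P2=[0,3,5,4,0,4](1)
Move 5: P1 pit3 -> P1=[5,5,0,0,6,3](1) P2=[0,3,5,4,0,4](1)
Move 6: P1 pit1 -> P1=[5,0,1,1,7,4](2) P2=[0,3,5,4,0,4](1)
Move 7: P1 pit3 -> P1=[5,0,1,0,8,4](2) P2=[0,3,5,4,0,4](1)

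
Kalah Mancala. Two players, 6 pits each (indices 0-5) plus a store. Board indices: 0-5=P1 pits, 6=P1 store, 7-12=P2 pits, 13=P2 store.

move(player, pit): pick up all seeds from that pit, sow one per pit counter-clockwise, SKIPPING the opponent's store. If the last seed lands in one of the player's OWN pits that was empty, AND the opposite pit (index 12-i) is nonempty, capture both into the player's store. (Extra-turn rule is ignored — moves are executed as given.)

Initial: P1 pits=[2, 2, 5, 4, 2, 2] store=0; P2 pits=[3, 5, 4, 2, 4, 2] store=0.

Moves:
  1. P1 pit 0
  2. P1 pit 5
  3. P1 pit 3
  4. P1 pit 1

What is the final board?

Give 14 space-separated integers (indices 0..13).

Answer: 0 0 7 1 4 1 2 5 5 4 2 4 2 0

Derivation:
Move 1: P1 pit0 -> P1=[0,3,6,4,2,2](0) P2=[3,5,4,2,4,2](0)
Move 2: P1 pit5 -> P1=[0,3,6,4,2,0](1) P2=[4,5,4,2,4,2](0)
Move 3: P1 pit3 -> P1=[0,3,6,0,3,1](2) P2=[5,5,4,2,4,2](0)
Move 4: P1 pit1 -> P1=[0,0,7,1,4,1](2) P2=[5,5,4,2,4,2](0)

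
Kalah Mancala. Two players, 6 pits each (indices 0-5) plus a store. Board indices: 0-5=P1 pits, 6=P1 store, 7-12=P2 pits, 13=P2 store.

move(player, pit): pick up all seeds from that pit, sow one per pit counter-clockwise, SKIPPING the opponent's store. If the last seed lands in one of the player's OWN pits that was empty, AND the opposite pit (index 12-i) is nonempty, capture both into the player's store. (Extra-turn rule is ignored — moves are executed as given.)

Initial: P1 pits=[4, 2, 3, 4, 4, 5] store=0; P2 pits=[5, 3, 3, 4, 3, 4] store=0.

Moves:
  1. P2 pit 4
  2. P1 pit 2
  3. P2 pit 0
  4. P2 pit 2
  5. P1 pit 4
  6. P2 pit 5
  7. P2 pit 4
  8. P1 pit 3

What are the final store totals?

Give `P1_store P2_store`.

Move 1: P2 pit4 -> P1=[5,2,3,4,4,5](0) P2=[5,3,3,4,0,5](1)
Move 2: P1 pit2 -> P1=[5,2,0,5,5,6](0) P2=[5,3,3,4,0,5](1)
Move 3: P2 pit0 -> P1=[5,2,0,5,5,6](0) P2=[0,4,4,5,1,6](1)
Move 4: P2 pit2 -> P1=[5,2,0,5,5,6](0) P2=[0,4,0,6,2,7](2)
Move 5: P1 pit4 -> P1=[5,2,0,5,0,7](1) P2=[1,5,1,6,2,7](2)
Move 6: P2 pit5 -> P1=[6,3,1,6,1,8](1) P2=[1,5,1,6,2,0](3)
Move 7: P2 pit4 -> P1=[6,3,1,6,1,8](1) P2=[1,5,1,6,0,1](4)
Move 8: P1 pit3 -> P1=[6,3,1,0,2,9](2) P2=[2,6,2,6,0,1](4)

Answer: 2 4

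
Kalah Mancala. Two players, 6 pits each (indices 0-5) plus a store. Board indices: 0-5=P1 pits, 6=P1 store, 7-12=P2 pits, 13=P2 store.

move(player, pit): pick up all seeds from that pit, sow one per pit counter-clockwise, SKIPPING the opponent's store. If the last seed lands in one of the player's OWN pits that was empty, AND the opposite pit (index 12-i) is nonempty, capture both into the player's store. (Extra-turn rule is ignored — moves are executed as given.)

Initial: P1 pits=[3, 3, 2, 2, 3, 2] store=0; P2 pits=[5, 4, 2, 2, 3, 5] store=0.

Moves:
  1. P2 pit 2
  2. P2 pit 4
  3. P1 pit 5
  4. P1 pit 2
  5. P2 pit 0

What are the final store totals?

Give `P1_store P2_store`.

Answer: 1 2

Derivation:
Move 1: P2 pit2 -> P1=[3,3,2,2,3,2](0) P2=[5,4,0,3,4,5](0)
Move 2: P2 pit4 -> P1=[4,4,2,2,3,2](0) P2=[5,4,0,3,0,6](1)
Move 3: P1 pit5 -> P1=[4,4,2,2,3,0](1) P2=[6,4,0,3,0,6](1)
Move 4: P1 pit2 -> P1=[4,4,0,3,4,0](1) P2=[6,4,0,3,0,6](1)
Move 5: P2 pit0 -> P1=[4,4,0,3,4,0](1) P2=[0,5,1,4,1,7](2)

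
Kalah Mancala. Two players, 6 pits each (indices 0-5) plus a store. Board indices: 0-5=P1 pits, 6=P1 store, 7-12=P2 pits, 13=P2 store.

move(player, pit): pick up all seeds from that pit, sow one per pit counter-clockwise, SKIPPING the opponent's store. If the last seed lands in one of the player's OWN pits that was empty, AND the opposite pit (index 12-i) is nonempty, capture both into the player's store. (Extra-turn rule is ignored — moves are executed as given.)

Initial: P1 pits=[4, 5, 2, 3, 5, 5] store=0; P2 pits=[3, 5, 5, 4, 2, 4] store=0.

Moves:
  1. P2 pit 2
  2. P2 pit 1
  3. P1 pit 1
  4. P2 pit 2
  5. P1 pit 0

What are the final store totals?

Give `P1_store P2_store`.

Answer: 1 2

Derivation:
Move 1: P2 pit2 -> P1=[5,5,2,3,5,5](0) P2=[3,5,0,5,3,5](1)
Move 2: P2 pit1 -> P1=[5,5,2,3,5,5](0) P2=[3,0,1,6,4,6](2)
Move 3: P1 pit1 -> P1=[5,0,3,4,6,6](1) P2=[3,0,1,6,4,6](2)
Move 4: P2 pit2 -> P1=[5,0,3,4,6,6](1) P2=[3,0,0,7,4,6](2)
Move 5: P1 pit0 -> P1=[0,1,4,5,7,7](1) P2=[3,0,0,7,4,6](2)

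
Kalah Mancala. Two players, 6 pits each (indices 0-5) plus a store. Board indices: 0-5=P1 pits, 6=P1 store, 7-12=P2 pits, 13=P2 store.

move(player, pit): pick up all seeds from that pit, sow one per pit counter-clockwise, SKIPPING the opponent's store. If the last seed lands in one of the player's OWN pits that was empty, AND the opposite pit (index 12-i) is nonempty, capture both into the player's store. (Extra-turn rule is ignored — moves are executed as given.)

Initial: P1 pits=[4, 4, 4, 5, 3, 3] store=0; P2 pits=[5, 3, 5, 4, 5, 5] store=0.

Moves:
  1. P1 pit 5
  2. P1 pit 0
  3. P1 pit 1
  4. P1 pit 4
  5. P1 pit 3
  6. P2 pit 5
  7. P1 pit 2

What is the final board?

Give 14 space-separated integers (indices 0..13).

Answer: 1 1 0 2 2 4 5 9 7 8 5 5 0 1

Derivation:
Move 1: P1 pit5 -> P1=[4,4,4,5,3,0](1) P2=[6,4,5,4,5,5](0)
Move 2: P1 pit0 -> P1=[0,5,5,6,4,0](1) P2=[6,4,5,4,5,5](0)
Move 3: P1 pit1 -> P1=[0,0,6,7,5,1](2) P2=[6,4,5,4,5,5](0)
Move 4: P1 pit4 -> P1=[0,0,6,7,0,2](3) P2=[7,5,6,4,5,5](0)
Move 5: P1 pit3 -> P1=[0,0,6,0,1,3](4) P2=[8,6,7,5,5,5](0)
Move 6: P2 pit5 -> P1=[1,1,7,1,1,3](4) P2=[8,6,7,5,5,0](1)
Move 7: P1 pit2 -> P1=[1,1,0,2,2,4](5) P2=[9,7,8,5,5,0](1)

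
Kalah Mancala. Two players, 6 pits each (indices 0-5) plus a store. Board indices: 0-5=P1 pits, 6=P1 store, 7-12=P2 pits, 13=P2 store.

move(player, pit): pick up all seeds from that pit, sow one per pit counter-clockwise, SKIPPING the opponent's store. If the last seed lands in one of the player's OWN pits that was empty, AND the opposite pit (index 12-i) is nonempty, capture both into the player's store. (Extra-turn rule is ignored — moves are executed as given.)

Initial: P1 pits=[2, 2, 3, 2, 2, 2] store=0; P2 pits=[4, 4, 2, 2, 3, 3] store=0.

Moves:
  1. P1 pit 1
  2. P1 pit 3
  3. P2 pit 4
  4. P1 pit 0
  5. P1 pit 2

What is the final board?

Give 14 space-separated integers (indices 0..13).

Answer: 0 1 0 1 4 4 5 5 4 0 2 0 4 1

Derivation:
Move 1: P1 pit1 -> P1=[2,0,4,3,2,2](0) P2=[4,4,2,2,3,3](0)
Move 2: P1 pit3 -> P1=[2,0,4,0,3,3](1) P2=[4,4,2,2,3,3](0)
Move 3: P2 pit4 -> P1=[3,0,4,0,3,3](1) P2=[4,4,2,2,0,4](1)
Move 4: P1 pit0 -> P1=[0,1,5,0,3,3](4) P2=[4,4,0,2,0,4](1)
Move 5: P1 pit2 -> P1=[0,1,0,1,4,4](5) P2=[5,4,0,2,0,4](1)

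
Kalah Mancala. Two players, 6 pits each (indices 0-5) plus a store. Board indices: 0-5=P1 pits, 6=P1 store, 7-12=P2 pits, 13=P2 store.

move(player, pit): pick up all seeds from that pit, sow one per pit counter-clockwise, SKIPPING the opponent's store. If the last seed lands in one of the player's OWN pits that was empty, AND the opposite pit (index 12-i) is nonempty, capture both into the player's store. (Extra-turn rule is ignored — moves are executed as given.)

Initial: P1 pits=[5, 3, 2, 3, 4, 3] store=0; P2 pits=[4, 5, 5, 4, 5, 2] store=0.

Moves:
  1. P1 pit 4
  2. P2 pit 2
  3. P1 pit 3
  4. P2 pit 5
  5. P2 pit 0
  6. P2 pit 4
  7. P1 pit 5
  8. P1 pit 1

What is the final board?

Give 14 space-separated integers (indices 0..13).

Answer: 1 0 4 2 3 1 4 1 8 2 7 0 1 11

Derivation:
Move 1: P1 pit4 -> P1=[5,3,2,3,0,4](1) P2=[5,6,5,4,5,2](0)
Move 2: P2 pit2 -> P1=[6,3,2,3,0,4](1) P2=[5,6,0,5,6,3](1)
Move 3: P1 pit3 -> P1=[6,3,2,0,1,5](2) P2=[5,6,0,5,6,3](1)
Move 4: P2 pit5 -> P1=[7,4,2,0,1,5](2) P2=[5,6,0,5,6,0](2)
Move 5: P2 pit0 -> P1=[0,4,2,0,1,5](2) P2=[0,7,1,6,7,0](10)
Move 6: P2 pit4 -> P1=[1,5,3,1,2,5](2) P2=[0,7,1,6,0,1](11)
Move 7: P1 pit5 -> P1=[1,5,3,1,2,0](3) P2=[1,8,2,7,0,1](11)
Move 8: P1 pit1 -> P1=[1,0,4,2,3,1](4) P2=[1,8,2,7,0,1](11)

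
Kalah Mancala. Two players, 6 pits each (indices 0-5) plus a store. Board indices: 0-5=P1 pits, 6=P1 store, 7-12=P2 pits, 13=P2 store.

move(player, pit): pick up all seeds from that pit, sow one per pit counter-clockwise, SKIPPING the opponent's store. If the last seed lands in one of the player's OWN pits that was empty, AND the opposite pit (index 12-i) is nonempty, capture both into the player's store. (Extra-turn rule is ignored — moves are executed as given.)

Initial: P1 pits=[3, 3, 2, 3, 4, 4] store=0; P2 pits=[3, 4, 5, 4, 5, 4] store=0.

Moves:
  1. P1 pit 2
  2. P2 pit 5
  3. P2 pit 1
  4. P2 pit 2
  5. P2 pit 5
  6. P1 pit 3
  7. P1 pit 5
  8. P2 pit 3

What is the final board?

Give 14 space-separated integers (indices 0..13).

Move 1: P1 pit2 -> P1=[3,3,0,4,5,4](0) P2=[3,4,5,4,5,4](0)
Move 2: P2 pit5 -> P1=[4,4,1,4,5,4](0) P2=[3,4,5,4,5,0](1)
Move 3: P2 pit1 -> P1=[0,4,1,4,5,4](0) P2=[3,0,6,5,6,0](6)
Move 4: P2 pit2 -> P1=[1,5,1,4,5,4](0) P2=[3,0,0,6,7,1](7)
Move 5: P2 pit5 -> P1=[1,5,1,4,5,4](0) P2=[3,0,0,6,7,0](8)
Move 6: P1 pit3 -> P1=[1,5,1,0,6,5](1) P2=[4,0,0,6,7,0](8)
Move 7: P1 pit5 -> P1=[1,5,1,0,6,0](2) P2=[5,1,1,7,7,0](8)
Move 8: P2 pit3 -> P1=[2,6,2,1,6,0](2) P2=[5,1,1,0,8,1](9)

Answer: 2 6 2 1 6 0 2 5 1 1 0 8 1 9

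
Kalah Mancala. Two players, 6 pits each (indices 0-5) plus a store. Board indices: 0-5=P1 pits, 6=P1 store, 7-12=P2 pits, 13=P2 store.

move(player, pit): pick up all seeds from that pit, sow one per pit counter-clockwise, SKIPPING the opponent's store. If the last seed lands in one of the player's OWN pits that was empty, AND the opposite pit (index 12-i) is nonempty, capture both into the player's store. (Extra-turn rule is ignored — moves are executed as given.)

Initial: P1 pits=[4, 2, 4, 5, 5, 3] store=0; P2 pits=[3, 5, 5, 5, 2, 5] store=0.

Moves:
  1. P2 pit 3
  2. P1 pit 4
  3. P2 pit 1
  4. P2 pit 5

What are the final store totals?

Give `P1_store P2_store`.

Answer: 1 3

Derivation:
Move 1: P2 pit3 -> P1=[5,3,4,5,5,3](0) P2=[3,5,5,0,3,6](1)
Move 2: P1 pit4 -> P1=[5,3,4,5,0,4](1) P2=[4,6,6,0,3,6](1)
Move 3: P2 pit1 -> P1=[6,3,4,5,0,4](1) P2=[4,0,7,1,4,7](2)
Move 4: P2 pit5 -> P1=[7,4,5,6,1,5](1) P2=[4,0,7,1,4,0](3)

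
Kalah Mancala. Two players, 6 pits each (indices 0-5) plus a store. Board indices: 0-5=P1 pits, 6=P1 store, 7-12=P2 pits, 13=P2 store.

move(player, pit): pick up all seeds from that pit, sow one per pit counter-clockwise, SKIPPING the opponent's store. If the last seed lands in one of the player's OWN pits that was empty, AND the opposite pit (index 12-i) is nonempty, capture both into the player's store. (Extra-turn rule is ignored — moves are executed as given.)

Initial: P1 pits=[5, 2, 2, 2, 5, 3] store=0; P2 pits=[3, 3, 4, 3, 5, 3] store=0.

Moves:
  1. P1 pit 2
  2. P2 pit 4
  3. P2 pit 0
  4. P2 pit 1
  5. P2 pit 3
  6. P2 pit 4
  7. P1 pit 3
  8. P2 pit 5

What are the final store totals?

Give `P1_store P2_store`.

Answer: 1 4

Derivation:
Move 1: P1 pit2 -> P1=[5,2,0,3,6,3](0) P2=[3,3,4,3,5,3](0)
Move 2: P2 pit4 -> P1=[6,3,1,3,6,3](0) P2=[3,3,4,3,0,4](1)
Move 3: P2 pit0 -> P1=[6,3,1,3,6,3](0) P2=[0,4,5,4,0,4](1)
Move 4: P2 pit1 -> P1=[6,3,1,3,6,3](0) P2=[0,0,6,5,1,5](1)
Move 5: P2 pit3 -> P1=[7,4,1,3,6,3](0) P2=[0,0,6,0,2,6](2)
Move 6: P2 pit4 -> P1=[7,4,1,3,6,3](0) P2=[0,0,6,0,0,7](3)
Move 7: P1 pit3 -> P1=[7,4,1,0,7,4](1) P2=[0,0,6,0,0,7](3)
Move 8: P2 pit5 -> P1=[8,5,2,1,8,5](1) P2=[0,0,6,0,0,0](4)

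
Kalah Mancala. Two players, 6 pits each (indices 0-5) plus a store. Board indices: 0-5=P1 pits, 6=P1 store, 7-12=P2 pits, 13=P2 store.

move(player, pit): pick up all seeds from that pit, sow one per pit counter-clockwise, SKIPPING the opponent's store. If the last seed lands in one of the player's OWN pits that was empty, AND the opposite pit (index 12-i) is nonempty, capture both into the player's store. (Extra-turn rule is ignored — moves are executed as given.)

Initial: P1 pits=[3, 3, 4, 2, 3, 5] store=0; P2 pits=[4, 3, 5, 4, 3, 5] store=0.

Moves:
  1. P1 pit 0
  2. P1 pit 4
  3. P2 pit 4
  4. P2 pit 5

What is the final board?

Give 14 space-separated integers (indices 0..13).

Move 1: P1 pit0 -> P1=[0,4,5,3,3,5](0) P2=[4,3,5,4,3,5](0)
Move 2: P1 pit4 -> P1=[0,4,5,3,0,6](1) P2=[5,3,5,4,3,5](0)
Move 3: P2 pit4 -> P1=[1,4,5,3,0,6](1) P2=[5,3,5,4,0,6](1)
Move 4: P2 pit5 -> P1=[2,5,6,4,1,6](1) P2=[5,3,5,4,0,0](2)

Answer: 2 5 6 4 1 6 1 5 3 5 4 0 0 2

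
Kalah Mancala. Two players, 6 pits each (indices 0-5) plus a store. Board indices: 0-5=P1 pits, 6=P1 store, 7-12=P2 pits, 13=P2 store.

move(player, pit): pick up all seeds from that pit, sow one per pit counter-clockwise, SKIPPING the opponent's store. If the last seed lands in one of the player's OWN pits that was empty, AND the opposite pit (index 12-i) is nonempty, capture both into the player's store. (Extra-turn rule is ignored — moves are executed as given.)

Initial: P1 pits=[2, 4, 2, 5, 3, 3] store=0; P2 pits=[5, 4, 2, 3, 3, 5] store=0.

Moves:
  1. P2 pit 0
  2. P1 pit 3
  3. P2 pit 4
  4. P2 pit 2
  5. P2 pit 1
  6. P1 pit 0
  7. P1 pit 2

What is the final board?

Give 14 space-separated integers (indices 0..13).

Answer: 0 6 0 2 6 5 1 1 0 1 6 2 9 2

Derivation:
Move 1: P2 pit0 -> P1=[2,4,2,5,3,3](0) P2=[0,5,3,4,4,6](0)
Move 2: P1 pit3 -> P1=[2,4,2,0,4,4](1) P2=[1,6,3,4,4,6](0)
Move 3: P2 pit4 -> P1=[3,5,2,0,4,4](1) P2=[1,6,3,4,0,7](1)
Move 4: P2 pit2 -> P1=[3,5,2,0,4,4](1) P2=[1,6,0,5,1,8](1)
Move 5: P2 pit1 -> P1=[4,5,2,0,4,4](1) P2=[1,0,1,6,2,9](2)
Move 6: P1 pit0 -> P1=[0,6,3,1,5,4](1) P2=[1,0,1,6,2,9](2)
Move 7: P1 pit2 -> P1=[0,6,0,2,6,5](1) P2=[1,0,1,6,2,9](2)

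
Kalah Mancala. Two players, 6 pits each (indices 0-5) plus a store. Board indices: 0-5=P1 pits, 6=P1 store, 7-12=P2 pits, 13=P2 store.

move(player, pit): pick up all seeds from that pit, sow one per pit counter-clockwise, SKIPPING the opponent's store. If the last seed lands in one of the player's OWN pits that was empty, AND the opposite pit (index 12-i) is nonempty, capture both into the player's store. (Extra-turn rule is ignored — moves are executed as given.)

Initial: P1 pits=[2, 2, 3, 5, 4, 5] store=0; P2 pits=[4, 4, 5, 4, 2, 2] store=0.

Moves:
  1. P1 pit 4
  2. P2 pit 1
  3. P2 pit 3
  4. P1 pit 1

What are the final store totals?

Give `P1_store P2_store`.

Answer: 1 2

Derivation:
Move 1: P1 pit4 -> P1=[2,2,3,5,0,6](1) P2=[5,5,5,4,2,2](0)
Move 2: P2 pit1 -> P1=[2,2,3,5,0,6](1) P2=[5,0,6,5,3,3](1)
Move 3: P2 pit3 -> P1=[3,3,3,5,0,6](1) P2=[5,0,6,0,4,4](2)
Move 4: P1 pit1 -> P1=[3,0,4,6,1,6](1) P2=[5,0,6,0,4,4](2)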